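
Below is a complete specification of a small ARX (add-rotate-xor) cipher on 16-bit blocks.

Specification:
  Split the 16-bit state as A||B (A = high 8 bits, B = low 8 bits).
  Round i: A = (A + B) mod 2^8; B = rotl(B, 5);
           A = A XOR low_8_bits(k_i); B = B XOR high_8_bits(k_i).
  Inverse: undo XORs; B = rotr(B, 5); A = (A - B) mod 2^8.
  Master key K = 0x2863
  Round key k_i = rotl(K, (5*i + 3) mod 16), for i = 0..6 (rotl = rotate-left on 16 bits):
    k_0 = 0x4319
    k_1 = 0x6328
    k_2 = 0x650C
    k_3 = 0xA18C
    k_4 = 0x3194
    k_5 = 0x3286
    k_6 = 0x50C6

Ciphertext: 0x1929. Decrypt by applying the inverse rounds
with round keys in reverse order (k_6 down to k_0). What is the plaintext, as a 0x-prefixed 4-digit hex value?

0x0E6D

s_0 = ciphertext = 0x1929
s_1 = InvRound(s_0, k_6) = 0x14CB
s_2 = InvRound(s_1, k_5) = 0xC3CF
s_3 = InvRound(s_2, k_4) = 0x60F7
s_4 = InvRound(s_3, k_3) = 0x3AB2
s_5 = InvRound(s_4, k_2) = 0x78BE
s_6 = InvRound(s_5, k_1) = 0x62EE
s_7 = InvRound(s_6, k_0) = 0x0E6D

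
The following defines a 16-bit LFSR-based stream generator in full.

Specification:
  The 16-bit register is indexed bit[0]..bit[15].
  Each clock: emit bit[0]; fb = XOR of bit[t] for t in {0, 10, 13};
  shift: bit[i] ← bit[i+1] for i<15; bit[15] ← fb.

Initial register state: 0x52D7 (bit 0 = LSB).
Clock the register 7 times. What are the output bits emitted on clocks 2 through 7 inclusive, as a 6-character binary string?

110101

reg_0 = 0x52D7
clock 1: out=1, reg = 0xA96B
clock 2: out=1, reg = 0x54B5
clock 3: out=1, reg = 0x2A5A
clock 4: out=0, reg = 0x952D
clock 5: out=1, reg = 0x4A96
clock 6: out=0, reg = 0x254B
clock 7: out=1, reg = 0x92A5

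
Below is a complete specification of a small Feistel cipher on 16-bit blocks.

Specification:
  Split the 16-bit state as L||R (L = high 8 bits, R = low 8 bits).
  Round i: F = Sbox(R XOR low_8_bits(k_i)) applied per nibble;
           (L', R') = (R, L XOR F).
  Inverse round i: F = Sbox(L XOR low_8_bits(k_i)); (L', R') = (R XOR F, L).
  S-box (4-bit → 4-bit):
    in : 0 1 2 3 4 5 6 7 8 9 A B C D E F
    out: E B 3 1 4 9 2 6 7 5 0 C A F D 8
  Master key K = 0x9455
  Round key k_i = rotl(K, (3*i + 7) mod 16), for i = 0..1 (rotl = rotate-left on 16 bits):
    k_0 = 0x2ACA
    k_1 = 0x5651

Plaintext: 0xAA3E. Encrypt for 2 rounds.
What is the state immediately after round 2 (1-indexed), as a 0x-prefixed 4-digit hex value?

s_0 = plaintext = 0xAA3E
s_1 = Round(s_0, k_0) = 0x3E2E
s_2 = Round(s_1, k_1) = 0x2E56

0x2E56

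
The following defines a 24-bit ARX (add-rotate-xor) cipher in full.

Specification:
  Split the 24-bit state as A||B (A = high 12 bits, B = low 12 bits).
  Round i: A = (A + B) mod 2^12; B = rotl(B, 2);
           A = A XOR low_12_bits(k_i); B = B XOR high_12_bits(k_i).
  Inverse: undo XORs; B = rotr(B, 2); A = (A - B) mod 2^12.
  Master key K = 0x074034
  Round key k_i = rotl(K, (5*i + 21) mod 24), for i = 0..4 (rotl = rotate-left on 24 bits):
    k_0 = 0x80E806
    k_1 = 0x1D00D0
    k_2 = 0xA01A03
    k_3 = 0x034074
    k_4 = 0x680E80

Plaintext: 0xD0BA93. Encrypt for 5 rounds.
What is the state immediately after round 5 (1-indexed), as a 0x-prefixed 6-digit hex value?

s_0 = plaintext = 0xD0BA93
s_1 = Round(s_0, k_0) = 0xF98240
s_2 = Round(s_1, k_1) = 0x1088D0
s_3 = Round(s_2, k_2) = 0x3DB943
s_4 = Round(s_3, k_3) = 0xD6A53A
s_5 = Round(s_4, k_4) = 0xC24269

0xC24269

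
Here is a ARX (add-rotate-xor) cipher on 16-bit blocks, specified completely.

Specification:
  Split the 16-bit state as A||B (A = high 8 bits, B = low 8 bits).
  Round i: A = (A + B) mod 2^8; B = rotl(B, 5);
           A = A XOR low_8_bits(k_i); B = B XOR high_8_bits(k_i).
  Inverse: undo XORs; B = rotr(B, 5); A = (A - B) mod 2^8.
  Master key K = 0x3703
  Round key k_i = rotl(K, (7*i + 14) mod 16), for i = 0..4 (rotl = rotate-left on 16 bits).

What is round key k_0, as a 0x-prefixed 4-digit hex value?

K = 0x3703
k_0 = rotl(K, (7*0+14) mod 16) = rotl(K, 14) = 0xCDC0

0xCDC0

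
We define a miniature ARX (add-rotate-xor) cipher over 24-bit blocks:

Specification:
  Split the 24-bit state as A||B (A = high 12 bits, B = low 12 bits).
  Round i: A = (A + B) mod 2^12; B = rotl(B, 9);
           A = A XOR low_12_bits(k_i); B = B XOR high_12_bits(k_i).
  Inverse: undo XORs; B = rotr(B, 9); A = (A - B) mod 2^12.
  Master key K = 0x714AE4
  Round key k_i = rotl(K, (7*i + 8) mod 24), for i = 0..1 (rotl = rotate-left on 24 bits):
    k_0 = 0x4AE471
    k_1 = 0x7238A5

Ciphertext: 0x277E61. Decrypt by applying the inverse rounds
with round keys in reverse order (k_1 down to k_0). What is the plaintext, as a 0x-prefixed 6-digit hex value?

s_0 = ciphertext = 0x277E61
s_1 = InvRound(s_0, k_1) = 0x0BEA14
s_2 = InvRound(s_1, k_0) = 0xEF85D7

0xEF85D7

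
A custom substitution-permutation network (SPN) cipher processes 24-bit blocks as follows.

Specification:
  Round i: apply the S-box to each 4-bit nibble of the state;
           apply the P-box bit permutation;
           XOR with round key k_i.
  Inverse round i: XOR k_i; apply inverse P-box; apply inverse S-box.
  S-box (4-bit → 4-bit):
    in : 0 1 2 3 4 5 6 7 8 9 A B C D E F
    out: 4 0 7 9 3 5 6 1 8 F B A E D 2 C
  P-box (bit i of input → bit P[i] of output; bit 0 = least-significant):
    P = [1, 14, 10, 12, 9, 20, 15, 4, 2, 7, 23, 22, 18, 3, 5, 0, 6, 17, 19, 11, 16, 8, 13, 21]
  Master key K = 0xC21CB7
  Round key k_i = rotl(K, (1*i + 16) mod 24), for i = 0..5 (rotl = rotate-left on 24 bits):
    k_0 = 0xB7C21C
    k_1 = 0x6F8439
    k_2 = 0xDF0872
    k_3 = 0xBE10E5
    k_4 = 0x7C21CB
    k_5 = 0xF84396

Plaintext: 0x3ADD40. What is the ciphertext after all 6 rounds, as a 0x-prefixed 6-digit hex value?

0x60FCCE

s_0 = plaintext = 0x3ADD40
s_1 = Round(s_0, k_0) = 0x40CC79
s_2 = Round(s_1, k_1) = 0xA6D392
s_3 = Round(s_2, k_2) = 0xA0CF45
s_4 = Round(s_3, k_3) = 0x4717CE
s_5 = Round(s_4, k_4) = 0x6DE09F
s_6 = Round(s_5, k_5) = 0x60FCCE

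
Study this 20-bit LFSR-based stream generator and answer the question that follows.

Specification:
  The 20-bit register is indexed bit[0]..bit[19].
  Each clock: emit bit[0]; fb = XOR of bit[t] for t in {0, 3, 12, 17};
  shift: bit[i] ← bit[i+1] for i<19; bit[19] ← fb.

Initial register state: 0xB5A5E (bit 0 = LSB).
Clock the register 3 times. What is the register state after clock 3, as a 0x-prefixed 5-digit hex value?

0xB6B4B

reg_0 = 0xB5A5E
clock 1: out=0, reg = 0xDAD2F
clock 2: out=1, reg = 0x6D697
clock 3: out=1, reg = 0xB6B4B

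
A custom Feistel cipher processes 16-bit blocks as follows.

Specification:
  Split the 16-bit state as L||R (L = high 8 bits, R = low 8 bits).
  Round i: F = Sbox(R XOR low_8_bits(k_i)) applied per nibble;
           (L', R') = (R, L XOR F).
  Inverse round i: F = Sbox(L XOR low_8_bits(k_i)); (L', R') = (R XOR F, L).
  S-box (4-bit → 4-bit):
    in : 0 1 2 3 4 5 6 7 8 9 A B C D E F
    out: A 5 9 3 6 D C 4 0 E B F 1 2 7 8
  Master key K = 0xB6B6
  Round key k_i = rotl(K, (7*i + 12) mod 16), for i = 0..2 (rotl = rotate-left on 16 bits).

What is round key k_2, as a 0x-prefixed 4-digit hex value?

K = 0xB6B6
k_0 = rotl(K, (7*0+12) mod 16) = rotl(K, 12) = 0x6B6B
k_1 = rotl(K, (7*1+12) mod 16) = rotl(K, 3) = 0xB5B5
k_2 = rotl(K, (7*2+12) mod 16) = rotl(K, 10) = 0xDADA

0xDADA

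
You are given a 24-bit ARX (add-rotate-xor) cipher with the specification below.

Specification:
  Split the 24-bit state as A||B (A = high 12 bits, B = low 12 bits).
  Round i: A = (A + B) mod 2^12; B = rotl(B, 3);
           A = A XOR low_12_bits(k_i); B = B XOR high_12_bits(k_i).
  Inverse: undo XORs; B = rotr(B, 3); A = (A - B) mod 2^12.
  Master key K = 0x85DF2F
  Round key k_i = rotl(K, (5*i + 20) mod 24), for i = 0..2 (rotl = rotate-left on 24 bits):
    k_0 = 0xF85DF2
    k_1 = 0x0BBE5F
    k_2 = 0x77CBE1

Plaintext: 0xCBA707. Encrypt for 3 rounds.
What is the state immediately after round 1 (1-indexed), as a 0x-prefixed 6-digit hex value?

0xE337BE

s_0 = plaintext = 0xCBA707
s_1 = Round(s_0, k_0) = 0xE337BE
s_2 = Round(s_1, k_1) = 0xBAED48
s_3 = Round(s_2, k_2) = 0x317D3A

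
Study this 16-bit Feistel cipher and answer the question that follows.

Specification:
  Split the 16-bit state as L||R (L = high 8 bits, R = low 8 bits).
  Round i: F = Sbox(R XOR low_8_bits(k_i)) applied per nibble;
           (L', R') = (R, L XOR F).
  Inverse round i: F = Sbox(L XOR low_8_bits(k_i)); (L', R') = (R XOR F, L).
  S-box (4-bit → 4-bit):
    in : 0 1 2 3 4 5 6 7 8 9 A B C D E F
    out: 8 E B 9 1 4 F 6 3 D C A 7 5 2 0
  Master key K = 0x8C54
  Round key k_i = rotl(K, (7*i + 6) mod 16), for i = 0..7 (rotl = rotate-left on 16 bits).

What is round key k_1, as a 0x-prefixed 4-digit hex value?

0x918A

K = 0x8C54
k_0 = rotl(K, (7*0+6) mod 16) = rotl(K, 6) = 0x1523
k_1 = rotl(K, (7*1+6) mod 16) = rotl(K, 13) = 0x918A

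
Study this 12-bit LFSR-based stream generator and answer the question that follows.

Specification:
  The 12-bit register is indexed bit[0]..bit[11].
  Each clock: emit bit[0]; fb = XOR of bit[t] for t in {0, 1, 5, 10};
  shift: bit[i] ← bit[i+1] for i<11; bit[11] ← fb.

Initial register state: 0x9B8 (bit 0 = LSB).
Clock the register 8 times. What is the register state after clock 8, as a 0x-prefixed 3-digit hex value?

0x779

reg_0 = 0x9B8
clock 1: out=0, reg = 0xCDC
clock 2: out=0, reg = 0xE6E
clock 3: out=0, reg = 0xF37
clock 4: out=1, reg = 0x79B
clock 5: out=1, reg = 0xBCD
clock 6: out=1, reg = 0xDE6
clock 7: out=0, reg = 0xEF3
clock 8: out=1, reg = 0x779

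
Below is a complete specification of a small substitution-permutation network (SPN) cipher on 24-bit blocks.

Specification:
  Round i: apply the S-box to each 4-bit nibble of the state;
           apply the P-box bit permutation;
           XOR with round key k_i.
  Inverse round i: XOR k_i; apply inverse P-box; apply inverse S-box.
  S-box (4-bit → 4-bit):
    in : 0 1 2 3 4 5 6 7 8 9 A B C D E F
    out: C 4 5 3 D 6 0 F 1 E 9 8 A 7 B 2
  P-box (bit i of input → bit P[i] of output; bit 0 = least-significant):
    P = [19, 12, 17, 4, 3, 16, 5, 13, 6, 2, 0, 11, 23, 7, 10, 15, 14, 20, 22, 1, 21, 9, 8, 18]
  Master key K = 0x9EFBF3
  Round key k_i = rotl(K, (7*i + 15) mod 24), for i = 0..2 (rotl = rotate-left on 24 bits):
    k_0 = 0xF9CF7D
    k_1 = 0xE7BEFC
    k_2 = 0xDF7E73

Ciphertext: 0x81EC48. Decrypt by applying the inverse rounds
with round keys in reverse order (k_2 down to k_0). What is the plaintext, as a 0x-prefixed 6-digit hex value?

s_0 = ciphertext = 0x81EC48
s_1 = InvRound(s_0, k_2) = 0xC9B127
s_2 = InvRound(s_1, k_1) = 0x7B5484
s_3 = InvRound(s_2, k_0) = 0x56E429

0x56E429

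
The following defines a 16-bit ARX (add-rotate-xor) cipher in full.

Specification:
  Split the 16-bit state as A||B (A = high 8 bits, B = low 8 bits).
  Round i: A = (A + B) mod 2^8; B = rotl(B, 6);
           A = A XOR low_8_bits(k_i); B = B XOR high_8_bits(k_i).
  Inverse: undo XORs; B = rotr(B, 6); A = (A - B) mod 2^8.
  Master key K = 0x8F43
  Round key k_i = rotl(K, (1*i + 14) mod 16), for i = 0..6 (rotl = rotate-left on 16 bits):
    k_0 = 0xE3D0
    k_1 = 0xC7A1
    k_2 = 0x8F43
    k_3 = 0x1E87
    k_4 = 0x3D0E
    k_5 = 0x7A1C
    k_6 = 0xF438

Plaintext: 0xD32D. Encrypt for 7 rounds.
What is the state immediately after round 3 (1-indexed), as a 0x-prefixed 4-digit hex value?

0x85F4

s_0 = plaintext = 0xD32D
s_1 = Round(s_0, k_0) = 0xD0A8
s_2 = Round(s_1, k_1) = 0xD9ED
s_3 = Round(s_2, k_2) = 0x85F4
s_4 = Round(s_3, k_3) = 0xFE23
s_5 = Round(s_4, k_4) = 0x2FF5
s_6 = Round(s_5, k_5) = 0x3807
s_7 = Round(s_6, k_6) = 0x0735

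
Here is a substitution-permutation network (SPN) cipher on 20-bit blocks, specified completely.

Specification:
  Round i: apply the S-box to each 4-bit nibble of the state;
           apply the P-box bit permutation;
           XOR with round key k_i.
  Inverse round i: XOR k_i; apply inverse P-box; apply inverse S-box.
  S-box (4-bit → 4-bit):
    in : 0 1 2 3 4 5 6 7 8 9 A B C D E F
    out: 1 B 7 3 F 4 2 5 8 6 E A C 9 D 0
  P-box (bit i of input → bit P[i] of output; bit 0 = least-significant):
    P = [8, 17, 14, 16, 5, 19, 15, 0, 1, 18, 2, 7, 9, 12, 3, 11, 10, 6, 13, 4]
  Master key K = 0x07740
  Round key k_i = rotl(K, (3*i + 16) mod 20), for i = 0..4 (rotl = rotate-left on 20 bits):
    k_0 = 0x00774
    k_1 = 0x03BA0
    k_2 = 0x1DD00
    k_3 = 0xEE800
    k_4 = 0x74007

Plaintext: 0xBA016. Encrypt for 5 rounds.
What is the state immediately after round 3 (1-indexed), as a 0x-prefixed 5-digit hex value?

0x5DAA3

s_0 = plaintext = 0xBA016
s_1 = Round(s_0, k_0) = 0xA1F0F
s_2 = Round(s_1, k_1) = 0x001D0
s_3 = Round(s_2, k_2) = 0x5DAA3
s_4 = Round(s_3, k_3) = 0x04385
s_5 = Round(s_4, k_4) = 0x31E0C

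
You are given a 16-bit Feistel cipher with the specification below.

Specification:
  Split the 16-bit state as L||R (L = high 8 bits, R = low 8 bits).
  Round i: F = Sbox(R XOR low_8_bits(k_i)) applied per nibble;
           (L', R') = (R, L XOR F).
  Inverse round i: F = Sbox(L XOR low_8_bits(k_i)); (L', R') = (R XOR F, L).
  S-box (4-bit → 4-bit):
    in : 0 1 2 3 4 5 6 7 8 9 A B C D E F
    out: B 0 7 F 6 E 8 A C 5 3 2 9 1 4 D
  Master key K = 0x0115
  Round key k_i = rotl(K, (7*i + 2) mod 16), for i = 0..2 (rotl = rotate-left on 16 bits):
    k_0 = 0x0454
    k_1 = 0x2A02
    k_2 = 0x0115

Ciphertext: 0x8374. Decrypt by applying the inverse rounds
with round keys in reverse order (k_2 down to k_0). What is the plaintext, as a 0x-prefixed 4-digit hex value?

0x13F7

s_0 = ciphertext = 0x8374
s_1 = InvRound(s_0, k_2) = 0x2C83
s_2 = InvRound(s_1, k_1) = 0xF72C
s_3 = InvRound(s_2, k_0) = 0x13F7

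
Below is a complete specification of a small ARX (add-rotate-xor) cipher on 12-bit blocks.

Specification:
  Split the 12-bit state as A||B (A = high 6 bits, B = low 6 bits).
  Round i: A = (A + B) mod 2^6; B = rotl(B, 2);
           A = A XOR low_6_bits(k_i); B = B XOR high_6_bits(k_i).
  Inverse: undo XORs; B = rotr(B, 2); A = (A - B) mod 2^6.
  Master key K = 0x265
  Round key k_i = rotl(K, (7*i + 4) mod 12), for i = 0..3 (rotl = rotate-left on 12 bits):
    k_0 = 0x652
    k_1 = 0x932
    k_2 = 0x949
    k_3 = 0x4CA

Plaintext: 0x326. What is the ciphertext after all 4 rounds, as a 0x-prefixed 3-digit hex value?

s_0 = plaintext = 0x326
s_1 = Round(s_0, k_0) = 0x803
s_2 = Round(s_1, k_1) = 0x468
s_3 = Round(s_2, k_2) = 0xC07
s_4 = Round(s_3, k_3) = 0xF4F

0xF4F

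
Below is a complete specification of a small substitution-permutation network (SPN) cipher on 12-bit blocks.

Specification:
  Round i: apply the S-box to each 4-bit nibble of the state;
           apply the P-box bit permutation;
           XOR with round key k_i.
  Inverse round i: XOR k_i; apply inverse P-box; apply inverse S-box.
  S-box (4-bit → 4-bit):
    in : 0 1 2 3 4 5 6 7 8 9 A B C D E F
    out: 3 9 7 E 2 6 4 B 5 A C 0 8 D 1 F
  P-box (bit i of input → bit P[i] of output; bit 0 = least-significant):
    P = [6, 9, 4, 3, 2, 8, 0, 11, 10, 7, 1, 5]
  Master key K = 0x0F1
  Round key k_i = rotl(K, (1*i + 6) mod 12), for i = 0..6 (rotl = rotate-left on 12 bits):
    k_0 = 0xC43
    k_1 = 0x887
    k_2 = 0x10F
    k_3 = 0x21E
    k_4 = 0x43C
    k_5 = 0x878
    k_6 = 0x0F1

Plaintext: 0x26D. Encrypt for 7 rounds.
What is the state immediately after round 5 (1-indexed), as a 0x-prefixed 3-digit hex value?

s_0 = plaintext = 0x26D
s_1 = Round(s_0, k_0) = 0x898
s_2 = Round(s_1, k_1) = 0x5D5
s_3 = Round(s_2, k_2) = 0xB98
s_4 = Round(s_3, k_3) = 0xB4E
s_5 = Round(s_4, k_4) = 0x57C
s_6 = Round(s_5, k_5) = 0x1F6
s_7 = Round(s_6, k_6) = 0xDC4

0x57C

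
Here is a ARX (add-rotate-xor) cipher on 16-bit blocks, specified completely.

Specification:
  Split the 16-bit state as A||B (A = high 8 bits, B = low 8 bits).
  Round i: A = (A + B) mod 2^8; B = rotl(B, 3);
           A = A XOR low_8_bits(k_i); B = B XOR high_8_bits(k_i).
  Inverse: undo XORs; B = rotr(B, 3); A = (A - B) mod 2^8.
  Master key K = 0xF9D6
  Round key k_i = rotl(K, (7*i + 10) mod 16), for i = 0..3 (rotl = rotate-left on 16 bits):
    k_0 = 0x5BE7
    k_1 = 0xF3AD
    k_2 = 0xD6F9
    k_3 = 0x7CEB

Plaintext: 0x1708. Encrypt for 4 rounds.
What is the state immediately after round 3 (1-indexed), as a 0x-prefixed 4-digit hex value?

0x108F

s_0 = plaintext = 0x1708
s_1 = Round(s_0, k_0) = 0xF81B
s_2 = Round(s_1, k_1) = 0xBE2B
s_3 = Round(s_2, k_2) = 0x108F
s_4 = Round(s_3, k_3) = 0x7400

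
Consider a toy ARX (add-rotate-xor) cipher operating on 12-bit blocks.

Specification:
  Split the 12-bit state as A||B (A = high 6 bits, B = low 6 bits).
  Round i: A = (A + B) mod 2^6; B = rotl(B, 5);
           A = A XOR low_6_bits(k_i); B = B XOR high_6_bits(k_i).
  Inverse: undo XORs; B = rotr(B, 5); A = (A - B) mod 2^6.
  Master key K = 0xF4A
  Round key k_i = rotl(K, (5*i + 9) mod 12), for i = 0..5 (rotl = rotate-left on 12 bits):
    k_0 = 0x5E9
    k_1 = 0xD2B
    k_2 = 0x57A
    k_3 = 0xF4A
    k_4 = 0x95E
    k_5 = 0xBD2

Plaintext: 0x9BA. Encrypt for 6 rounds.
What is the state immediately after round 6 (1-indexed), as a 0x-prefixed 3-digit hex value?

0x66F

s_0 = plaintext = 0x9BA
s_1 = Round(s_0, k_0) = 0x24A
s_2 = Round(s_1, k_1) = 0xE31
s_3 = Round(s_2, k_2) = 0x4ED
s_4 = Round(s_3, k_3) = 0x28B
s_5 = Round(s_4, k_4) = 0x2C0
s_6 = Round(s_5, k_5) = 0x66F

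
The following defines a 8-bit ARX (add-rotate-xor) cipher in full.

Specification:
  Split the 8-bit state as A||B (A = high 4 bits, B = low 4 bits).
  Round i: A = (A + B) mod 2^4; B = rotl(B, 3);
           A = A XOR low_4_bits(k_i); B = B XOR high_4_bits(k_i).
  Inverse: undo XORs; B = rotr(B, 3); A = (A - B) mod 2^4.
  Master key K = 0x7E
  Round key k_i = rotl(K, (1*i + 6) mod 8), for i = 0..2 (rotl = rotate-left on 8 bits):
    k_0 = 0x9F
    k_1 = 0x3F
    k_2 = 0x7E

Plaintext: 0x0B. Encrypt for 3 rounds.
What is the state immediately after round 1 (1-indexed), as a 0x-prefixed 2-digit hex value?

s_0 = plaintext = 0x0B
s_1 = Round(s_0, k_0) = 0x44
s_2 = Round(s_1, k_1) = 0x71
s_3 = Round(s_2, k_2) = 0x6F

0x44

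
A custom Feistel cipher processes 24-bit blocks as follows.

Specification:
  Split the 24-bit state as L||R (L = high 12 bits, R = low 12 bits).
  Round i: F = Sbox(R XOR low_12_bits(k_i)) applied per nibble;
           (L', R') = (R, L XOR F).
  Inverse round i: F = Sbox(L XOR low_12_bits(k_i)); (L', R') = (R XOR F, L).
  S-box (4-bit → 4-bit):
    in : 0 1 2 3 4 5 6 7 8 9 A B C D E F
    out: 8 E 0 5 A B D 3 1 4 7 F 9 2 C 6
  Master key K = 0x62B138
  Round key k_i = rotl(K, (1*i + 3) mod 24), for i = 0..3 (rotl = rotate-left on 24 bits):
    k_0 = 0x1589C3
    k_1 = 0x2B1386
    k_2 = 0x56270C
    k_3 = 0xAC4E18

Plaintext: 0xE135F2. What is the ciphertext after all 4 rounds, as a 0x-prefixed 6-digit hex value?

s_0 = plaintext = 0xE135F2
s_1 = Round(s_0, k_0) = 0x5F274D
s_2 = Round(s_1, k_1) = 0x74DF6D
s_3 = Round(s_2, k_2) = 0xF6D693
s_4 = Round(s_3, k_3) = 0x693E72

0x693E72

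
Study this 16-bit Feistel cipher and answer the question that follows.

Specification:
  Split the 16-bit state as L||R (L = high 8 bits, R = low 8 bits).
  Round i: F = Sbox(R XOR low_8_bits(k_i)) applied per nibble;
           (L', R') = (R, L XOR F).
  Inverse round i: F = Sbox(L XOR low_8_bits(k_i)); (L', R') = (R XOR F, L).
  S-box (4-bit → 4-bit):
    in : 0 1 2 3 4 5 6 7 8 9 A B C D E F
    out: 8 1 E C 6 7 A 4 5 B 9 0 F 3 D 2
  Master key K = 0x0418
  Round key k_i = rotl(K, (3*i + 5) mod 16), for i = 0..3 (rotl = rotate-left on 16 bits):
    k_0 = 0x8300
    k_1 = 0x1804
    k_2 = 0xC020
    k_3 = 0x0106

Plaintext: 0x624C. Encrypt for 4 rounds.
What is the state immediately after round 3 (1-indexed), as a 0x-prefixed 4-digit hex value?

s_0 = plaintext = 0x624C
s_1 = Round(s_0, k_0) = 0x4C0D
s_2 = Round(s_1, k_1) = 0x0DC7
s_3 = Round(s_2, k_2) = 0xC7D9
s_4 = Round(s_3, k_3) = 0xD9F5

0xC7D9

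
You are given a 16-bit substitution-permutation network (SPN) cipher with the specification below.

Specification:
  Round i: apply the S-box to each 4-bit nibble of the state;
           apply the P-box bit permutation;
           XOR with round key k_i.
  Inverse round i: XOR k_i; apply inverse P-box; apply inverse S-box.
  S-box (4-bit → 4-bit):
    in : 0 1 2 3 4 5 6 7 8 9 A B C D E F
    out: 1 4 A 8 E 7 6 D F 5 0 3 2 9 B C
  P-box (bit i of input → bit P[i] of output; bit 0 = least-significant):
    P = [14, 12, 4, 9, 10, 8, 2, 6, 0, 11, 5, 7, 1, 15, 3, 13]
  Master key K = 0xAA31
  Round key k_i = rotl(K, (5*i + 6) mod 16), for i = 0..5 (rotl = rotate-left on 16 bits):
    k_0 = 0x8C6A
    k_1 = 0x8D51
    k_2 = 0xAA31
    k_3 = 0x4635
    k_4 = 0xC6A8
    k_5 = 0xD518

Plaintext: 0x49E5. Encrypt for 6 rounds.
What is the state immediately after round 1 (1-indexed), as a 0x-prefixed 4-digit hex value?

0x7913

s_0 = plaintext = 0x49E5
s_1 = Round(s_0, k_0) = 0x7913
s_2 = Round(s_1, k_1) = 0xAF7E
s_3 = Round(s_2, k_2) = 0xFCD5
s_4 = Round(s_3, k_3) = 0x3A6D
s_5 = Round(s_4, k_4) = 0xA5AC
s_6 = Round(s_5, k_5) = 0xCD39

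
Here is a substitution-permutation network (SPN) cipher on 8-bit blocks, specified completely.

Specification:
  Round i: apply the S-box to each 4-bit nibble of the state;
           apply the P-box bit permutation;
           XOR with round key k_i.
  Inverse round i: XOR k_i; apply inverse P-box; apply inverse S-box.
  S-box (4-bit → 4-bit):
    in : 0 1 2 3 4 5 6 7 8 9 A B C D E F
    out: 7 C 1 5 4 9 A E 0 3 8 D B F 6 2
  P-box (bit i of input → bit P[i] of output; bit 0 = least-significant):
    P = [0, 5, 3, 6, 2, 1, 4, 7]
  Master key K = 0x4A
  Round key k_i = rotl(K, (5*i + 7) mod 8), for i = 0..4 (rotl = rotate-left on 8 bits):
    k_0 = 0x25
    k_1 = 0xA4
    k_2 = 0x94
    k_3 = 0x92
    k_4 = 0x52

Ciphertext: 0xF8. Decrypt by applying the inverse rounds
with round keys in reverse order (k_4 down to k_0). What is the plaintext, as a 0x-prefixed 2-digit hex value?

0x04

s_0 = ciphertext = 0xF8
s_1 = InvRound(s_0, k_4) = 0x6E
s_2 = InvRound(s_1, k_3) = 0xB7
s_3 = InvRound(s_2, k_2) = 0xF9
s_4 = InvRound(s_3, k_1) = 0x3B
s_5 = InvRound(s_4, k_0) = 0x04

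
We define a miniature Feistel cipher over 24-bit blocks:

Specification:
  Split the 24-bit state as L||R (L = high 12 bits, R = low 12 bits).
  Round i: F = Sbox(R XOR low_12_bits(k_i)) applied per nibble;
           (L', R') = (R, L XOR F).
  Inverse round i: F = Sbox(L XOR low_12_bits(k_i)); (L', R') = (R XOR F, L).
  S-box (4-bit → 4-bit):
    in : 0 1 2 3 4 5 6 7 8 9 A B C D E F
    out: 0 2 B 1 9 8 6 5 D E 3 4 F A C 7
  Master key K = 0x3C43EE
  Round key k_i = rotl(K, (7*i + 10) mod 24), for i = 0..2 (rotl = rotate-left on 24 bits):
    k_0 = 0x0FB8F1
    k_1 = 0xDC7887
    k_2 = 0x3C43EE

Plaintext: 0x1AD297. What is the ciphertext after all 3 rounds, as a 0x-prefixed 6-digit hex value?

0x10890D

s_0 = plaintext = 0x1AD297
s_1 = Round(s_0, k_0) = 0x2972CB
s_2 = Round(s_1, k_1) = 0x2CB108
s_3 = Round(s_2, k_2) = 0x10890D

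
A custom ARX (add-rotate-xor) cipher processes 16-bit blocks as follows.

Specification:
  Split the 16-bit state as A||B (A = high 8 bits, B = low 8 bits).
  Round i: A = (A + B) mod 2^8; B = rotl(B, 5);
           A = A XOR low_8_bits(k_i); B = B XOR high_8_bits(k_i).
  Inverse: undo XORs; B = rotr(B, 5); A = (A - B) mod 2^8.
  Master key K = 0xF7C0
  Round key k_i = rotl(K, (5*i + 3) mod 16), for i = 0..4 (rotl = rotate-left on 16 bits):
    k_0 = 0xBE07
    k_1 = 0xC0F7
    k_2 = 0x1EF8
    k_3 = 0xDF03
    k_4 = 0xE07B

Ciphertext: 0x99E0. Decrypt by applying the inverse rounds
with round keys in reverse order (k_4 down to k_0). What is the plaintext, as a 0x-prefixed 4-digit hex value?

s_0 = ciphertext = 0x99E0
s_1 = InvRound(s_0, k_4) = 0xE200
s_2 = InvRound(s_1, k_3) = 0xE3FE
s_3 = InvRound(s_2, k_2) = 0x1407
s_4 = InvRound(s_3, k_1) = 0xA53E
s_5 = InvRound(s_4, k_0) = 0x9E04

0x9E04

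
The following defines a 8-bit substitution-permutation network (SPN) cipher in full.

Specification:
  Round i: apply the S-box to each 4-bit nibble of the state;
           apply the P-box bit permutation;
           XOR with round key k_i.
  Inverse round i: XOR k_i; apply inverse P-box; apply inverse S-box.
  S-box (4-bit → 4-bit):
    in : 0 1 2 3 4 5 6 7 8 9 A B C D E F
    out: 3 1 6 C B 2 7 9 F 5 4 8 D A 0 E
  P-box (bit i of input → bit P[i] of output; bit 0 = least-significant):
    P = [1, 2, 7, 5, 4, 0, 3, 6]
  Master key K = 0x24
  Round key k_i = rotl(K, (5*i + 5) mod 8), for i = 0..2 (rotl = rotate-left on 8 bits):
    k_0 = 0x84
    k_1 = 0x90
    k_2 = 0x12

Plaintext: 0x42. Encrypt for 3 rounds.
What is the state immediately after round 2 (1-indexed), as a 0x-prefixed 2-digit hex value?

s_0 = plaintext = 0x42
s_1 = Round(s_0, k_0) = 0x51
s_2 = Round(s_1, k_1) = 0x93
s_3 = Round(s_2, k_2) = 0xAA

0x93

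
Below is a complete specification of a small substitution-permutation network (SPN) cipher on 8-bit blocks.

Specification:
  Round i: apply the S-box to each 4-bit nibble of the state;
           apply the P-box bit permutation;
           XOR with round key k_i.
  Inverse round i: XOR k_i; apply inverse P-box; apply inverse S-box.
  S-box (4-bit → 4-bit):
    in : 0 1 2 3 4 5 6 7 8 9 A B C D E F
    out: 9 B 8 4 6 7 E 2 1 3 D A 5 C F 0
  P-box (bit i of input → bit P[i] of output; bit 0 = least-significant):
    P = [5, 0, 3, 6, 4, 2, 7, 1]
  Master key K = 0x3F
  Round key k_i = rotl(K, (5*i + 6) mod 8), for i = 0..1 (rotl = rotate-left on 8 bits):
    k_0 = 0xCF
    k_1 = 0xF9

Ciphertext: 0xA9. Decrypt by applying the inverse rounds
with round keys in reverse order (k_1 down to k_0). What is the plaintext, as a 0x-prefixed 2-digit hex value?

0x76

s_0 = ciphertext = 0xA9
s_1 = InvRound(s_0, k_1) = 0x82
s_2 = InvRound(s_1, k_0) = 0x76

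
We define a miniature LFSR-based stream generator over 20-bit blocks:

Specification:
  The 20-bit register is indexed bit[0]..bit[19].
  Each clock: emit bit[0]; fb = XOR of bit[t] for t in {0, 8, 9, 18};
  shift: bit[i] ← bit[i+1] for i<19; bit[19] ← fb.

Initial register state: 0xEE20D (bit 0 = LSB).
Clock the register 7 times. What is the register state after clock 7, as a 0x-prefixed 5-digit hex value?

0xF3DC4

reg_0 = 0xEE20D
clock 1: out=1, reg = 0xF7106
clock 2: out=0, reg = 0x7B883
clock 3: out=1, reg = 0x3DC41
clock 4: out=1, reg = 0x9EE20
clock 5: out=0, reg = 0xCF710
clock 6: out=0, reg = 0xE7B88
clock 7: out=0, reg = 0xF3DC4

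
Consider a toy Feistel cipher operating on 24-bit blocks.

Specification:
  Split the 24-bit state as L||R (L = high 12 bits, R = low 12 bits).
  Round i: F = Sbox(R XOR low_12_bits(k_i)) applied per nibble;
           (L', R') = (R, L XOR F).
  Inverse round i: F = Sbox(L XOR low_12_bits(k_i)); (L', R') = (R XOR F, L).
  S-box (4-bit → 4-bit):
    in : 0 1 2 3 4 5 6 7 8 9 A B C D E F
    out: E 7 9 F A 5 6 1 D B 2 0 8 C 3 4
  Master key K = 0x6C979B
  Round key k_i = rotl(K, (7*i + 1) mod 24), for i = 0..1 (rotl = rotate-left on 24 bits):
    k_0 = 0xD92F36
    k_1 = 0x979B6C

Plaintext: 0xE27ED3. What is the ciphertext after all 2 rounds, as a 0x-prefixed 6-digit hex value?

s_0 = plaintext = 0xE27ED3
s_1 = Round(s_0, k_0) = 0xED3912
s_2 = Round(s_1, k_1) = 0x9127C0

0x9127C0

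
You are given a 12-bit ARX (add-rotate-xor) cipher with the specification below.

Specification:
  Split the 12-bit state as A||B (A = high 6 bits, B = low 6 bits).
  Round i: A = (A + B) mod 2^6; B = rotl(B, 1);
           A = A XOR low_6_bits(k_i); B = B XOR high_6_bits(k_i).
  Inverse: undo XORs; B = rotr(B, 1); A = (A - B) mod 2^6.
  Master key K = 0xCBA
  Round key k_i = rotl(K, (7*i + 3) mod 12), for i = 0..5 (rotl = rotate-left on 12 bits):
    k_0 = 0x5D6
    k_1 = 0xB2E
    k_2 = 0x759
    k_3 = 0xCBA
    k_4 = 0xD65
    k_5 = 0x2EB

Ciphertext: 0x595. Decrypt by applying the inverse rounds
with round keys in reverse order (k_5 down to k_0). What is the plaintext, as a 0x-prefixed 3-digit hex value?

s_0 = ciphertext = 0x595
s_1 = InvRound(s_0, k_5) = 0xB8F
s_2 = InvRound(s_1, k_4) = 0xB9D
s_3 = InvRound(s_2, k_3) = 0x777
s_4 = InvRound(s_3, k_2) = 0xBD5
s_5 = InvRound(s_4, k_1) = 0x17C
s_6 = InvRound(s_5, k_0) = 0x7B5

0x7B5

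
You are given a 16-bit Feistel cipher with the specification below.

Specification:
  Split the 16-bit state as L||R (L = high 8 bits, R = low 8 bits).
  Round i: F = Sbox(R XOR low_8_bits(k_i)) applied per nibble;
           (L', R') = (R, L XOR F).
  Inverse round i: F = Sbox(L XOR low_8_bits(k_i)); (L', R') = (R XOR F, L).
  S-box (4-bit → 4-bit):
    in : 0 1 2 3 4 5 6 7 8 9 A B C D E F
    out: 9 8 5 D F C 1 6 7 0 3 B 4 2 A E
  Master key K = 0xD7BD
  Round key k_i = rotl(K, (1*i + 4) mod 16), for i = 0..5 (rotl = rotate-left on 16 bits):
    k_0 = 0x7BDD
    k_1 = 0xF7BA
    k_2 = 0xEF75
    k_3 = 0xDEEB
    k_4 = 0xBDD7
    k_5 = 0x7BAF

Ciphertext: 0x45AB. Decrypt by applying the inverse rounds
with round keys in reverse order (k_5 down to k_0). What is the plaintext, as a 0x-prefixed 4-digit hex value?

s_0 = ciphertext = 0x45AB
s_1 = InvRound(s_0, k_5) = 0x0845
s_2 = InvRound(s_1, k_4) = 0x6B08
s_3 = InvRound(s_2, k_3) = 0x716B
s_4 = InvRound(s_3, k_2) = 0xF471
s_5 = InvRound(s_4, k_1) = 0x8BF4
s_6 = InvRound(s_5, k_0) = 0x358B

0x358B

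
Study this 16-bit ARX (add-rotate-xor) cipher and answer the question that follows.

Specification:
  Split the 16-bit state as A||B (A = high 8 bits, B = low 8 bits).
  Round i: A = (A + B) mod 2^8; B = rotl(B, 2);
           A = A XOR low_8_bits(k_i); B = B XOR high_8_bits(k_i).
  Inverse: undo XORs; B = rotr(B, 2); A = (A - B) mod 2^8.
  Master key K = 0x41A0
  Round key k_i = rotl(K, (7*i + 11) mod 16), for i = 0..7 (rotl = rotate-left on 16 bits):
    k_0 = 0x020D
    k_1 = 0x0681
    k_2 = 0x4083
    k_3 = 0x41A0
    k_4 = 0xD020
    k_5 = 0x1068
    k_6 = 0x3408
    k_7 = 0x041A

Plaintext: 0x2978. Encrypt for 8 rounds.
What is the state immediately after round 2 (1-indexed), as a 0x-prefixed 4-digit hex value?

s_0 = plaintext = 0x2978
s_1 = Round(s_0, k_0) = 0xACE3
s_2 = Round(s_1, k_1) = 0x0E89
s_3 = Round(s_2, k_2) = 0x1466
s_4 = Round(s_3, k_3) = 0xDAD8
s_5 = Round(s_4, k_4) = 0x92B3
s_6 = Round(s_5, k_5) = 0x2DDE
s_7 = Round(s_6, k_6) = 0x034F
s_8 = Round(s_7, k_7) = 0x4839

0x0E89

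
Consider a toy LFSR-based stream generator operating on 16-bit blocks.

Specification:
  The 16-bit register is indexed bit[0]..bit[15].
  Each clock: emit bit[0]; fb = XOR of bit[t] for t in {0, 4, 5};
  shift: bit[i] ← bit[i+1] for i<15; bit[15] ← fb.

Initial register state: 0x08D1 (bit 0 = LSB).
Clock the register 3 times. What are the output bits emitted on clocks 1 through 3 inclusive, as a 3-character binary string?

100

reg_0 = 0x08D1
clock 1: out=1, reg = 0x0468
clock 2: out=0, reg = 0x8234
clock 3: out=0, reg = 0x411A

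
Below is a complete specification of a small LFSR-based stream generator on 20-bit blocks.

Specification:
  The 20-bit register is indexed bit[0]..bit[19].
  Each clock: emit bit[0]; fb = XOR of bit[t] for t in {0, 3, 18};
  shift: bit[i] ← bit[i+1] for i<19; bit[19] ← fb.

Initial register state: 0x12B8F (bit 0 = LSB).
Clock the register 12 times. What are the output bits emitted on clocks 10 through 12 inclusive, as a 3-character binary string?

reg_0 = 0x12B8F
clock 1: out=1, reg = 0x095C7
clock 2: out=1, reg = 0x84AE3
clock 3: out=1, reg = 0xC2571
clock 4: out=1, reg = 0x612B8
clock 5: out=0, reg = 0x3095C
clock 6: out=0, reg = 0x984AE
clock 7: out=0, reg = 0xCC257
clock 8: out=1, reg = 0x6612B
clock 9: out=1, reg = 0xB3095
clock 10: out=1, reg = 0xD984A
clock 11: out=0, reg = 0x6CC25
clock 12: out=1, reg = 0x36612

101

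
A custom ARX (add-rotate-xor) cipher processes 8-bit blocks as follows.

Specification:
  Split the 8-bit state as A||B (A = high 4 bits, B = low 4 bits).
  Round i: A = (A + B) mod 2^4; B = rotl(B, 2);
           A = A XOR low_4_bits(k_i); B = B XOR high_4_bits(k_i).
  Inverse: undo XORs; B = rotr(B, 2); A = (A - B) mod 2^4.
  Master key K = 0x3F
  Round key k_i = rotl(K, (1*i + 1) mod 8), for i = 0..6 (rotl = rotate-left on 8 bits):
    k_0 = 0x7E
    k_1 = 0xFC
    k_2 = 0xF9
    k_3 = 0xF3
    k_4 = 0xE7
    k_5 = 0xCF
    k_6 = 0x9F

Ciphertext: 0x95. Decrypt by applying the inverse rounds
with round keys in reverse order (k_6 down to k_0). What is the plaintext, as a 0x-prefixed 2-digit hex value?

0x06

s_0 = ciphertext = 0x95
s_1 = InvRound(s_0, k_6) = 0x33
s_2 = InvRound(s_1, k_5) = 0xDF
s_3 = InvRound(s_2, k_4) = 0x64
s_4 = InvRound(s_3, k_3) = 0x7E
s_5 = InvRound(s_4, k_2) = 0xA4
s_6 = InvRound(s_5, k_1) = 0x8E
s_7 = InvRound(s_6, k_0) = 0x06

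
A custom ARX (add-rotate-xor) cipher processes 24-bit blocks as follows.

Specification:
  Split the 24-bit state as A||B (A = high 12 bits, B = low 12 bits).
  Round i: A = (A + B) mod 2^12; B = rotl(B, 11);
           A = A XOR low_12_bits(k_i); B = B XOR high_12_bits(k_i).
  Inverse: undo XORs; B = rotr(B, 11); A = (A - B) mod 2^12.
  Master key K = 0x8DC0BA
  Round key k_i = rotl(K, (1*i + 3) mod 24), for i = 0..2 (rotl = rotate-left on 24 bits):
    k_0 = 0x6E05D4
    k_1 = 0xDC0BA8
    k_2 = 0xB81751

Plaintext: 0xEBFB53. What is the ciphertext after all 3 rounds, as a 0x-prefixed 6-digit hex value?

0x65ABB3

s_0 = plaintext = 0xEBFB53
s_1 = Round(s_0, k_0) = 0xFC6B49
s_2 = Round(s_1, k_1) = 0x0A7064
s_3 = Round(s_2, k_2) = 0x65ABB3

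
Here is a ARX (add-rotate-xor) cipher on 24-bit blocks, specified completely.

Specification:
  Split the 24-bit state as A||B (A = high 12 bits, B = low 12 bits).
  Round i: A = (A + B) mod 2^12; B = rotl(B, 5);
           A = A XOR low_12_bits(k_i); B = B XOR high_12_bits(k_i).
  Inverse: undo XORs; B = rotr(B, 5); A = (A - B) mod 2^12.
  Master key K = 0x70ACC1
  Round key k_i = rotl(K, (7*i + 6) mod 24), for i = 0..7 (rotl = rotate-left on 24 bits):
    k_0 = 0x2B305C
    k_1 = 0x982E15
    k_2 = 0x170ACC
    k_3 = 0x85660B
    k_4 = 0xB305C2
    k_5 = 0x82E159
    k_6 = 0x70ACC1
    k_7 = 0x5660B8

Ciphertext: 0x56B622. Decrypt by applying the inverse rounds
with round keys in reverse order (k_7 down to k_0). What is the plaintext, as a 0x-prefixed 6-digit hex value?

s_0 = ciphertext = 0x56B622
s_1 = InvRound(s_0, k_7) = 0x3B921A
s_2 = InvRound(s_1, k_6) = 0x750828
s_3 = InvRound(s_2, k_5) = 0x309300
s_4 = InvRound(s_3, k_4) = 0xE8A841
s_5 = InvRound(s_4, k_3) = 0xD01B80
s_6 = InvRound(s_5, k_2) = 0xF76857
s_7 = InvRound(s_6, k_1) = 0x6D5A8E
s_8 = InvRound(s_7, k_0) = 0x7C8EC1

0x7C8EC1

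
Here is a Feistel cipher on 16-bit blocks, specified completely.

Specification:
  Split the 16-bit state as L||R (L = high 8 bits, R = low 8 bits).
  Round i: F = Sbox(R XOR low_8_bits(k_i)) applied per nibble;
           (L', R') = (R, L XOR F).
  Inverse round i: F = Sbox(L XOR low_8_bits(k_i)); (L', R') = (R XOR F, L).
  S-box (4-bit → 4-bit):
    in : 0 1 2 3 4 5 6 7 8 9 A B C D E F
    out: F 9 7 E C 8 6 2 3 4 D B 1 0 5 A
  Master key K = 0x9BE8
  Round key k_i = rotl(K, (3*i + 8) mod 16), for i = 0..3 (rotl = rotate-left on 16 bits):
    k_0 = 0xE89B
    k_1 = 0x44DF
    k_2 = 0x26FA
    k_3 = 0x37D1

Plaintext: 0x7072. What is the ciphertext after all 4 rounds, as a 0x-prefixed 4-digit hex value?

0x5AE2

s_0 = plaintext = 0x7072
s_1 = Round(s_0, k_0) = 0x7224
s_2 = Round(s_1, k_1) = 0x24D9
s_3 = Round(s_2, k_2) = 0xD95A
s_4 = Round(s_3, k_3) = 0x5AE2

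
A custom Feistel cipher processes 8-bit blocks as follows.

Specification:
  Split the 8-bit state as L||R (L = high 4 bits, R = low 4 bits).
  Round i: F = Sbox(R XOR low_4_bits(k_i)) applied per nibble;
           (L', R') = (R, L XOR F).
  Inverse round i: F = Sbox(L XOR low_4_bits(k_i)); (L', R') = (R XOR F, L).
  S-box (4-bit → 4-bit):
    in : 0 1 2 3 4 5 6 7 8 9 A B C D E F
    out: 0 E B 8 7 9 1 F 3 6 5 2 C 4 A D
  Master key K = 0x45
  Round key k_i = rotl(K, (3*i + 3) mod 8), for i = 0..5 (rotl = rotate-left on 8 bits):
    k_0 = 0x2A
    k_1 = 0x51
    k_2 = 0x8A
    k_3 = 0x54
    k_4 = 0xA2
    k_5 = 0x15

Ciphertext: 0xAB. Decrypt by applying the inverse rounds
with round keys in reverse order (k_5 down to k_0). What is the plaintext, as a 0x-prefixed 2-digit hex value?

s_0 = ciphertext = 0xAB
s_1 = InvRound(s_0, k_5) = 0x6A
s_2 = InvRound(s_1, k_4) = 0xD6
s_3 = InvRound(s_2, k_3) = 0x0D
s_4 = InvRound(s_3, k_2) = 0x80
s_5 = InvRound(s_4, k_1) = 0x68
s_6 = InvRound(s_5, k_0) = 0x46

0x46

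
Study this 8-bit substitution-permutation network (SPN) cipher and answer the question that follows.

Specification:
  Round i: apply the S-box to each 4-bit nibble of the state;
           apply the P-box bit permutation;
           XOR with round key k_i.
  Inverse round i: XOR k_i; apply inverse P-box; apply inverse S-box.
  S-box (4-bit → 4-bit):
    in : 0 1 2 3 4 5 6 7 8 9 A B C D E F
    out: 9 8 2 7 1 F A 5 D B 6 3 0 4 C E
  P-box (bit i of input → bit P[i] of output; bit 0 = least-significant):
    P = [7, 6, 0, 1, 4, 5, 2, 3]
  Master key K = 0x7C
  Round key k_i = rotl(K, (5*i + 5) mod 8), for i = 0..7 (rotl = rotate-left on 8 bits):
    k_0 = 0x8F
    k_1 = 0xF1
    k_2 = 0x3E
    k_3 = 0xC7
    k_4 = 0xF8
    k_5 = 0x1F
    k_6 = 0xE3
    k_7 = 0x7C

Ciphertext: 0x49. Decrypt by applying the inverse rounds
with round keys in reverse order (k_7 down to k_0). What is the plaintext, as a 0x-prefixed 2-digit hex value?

s_0 = ciphertext = 0x49
s_1 = InvRound(s_0, k_7) = 0x3D
s_2 = InvRound(s_1, k_6) = 0x89
s_3 = InvRound(s_2, k_5) = 0x70
s_4 = InvRound(s_3, k_4) = 0x14
s_5 = InvRound(s_4, k_3) = 0x45
s_6 = InvRound(s_5, k_2) = 0x9F
s_7 = InvRound(s_6, k_1) = 0xF6
s_8 = InvRound(s_7, k_0) = 0x9A

0x9A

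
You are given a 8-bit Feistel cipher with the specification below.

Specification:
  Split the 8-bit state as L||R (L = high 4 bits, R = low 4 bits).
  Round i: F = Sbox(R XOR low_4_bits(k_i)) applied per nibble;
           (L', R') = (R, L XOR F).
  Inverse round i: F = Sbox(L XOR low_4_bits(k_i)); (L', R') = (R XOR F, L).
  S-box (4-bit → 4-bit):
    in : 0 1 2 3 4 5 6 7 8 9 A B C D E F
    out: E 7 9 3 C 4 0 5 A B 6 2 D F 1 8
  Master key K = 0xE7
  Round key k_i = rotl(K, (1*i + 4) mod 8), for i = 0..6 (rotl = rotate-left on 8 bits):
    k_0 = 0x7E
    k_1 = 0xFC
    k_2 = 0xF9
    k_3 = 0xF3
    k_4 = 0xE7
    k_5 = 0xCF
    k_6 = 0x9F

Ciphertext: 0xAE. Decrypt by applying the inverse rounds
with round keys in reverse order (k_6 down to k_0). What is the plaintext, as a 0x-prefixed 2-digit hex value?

0xCA

s_0 = ciphertext = 0xAE
s_1 = InvRound(s_0, k_6) = 0xAA
s_2 = InvRound(s_1, k_5) = 0xEA
s_3 = InvRound(s_2, k_4) = 0x1E
s_4 = InvRound(s_3, k_3) = 0x71
s_5 = InvRound(s_4, k_2) = 0x07
s_6 = InvRound(s_5, k_1) = 0xA0
s_7 = InvRound(s_6, k_0) = 0xCA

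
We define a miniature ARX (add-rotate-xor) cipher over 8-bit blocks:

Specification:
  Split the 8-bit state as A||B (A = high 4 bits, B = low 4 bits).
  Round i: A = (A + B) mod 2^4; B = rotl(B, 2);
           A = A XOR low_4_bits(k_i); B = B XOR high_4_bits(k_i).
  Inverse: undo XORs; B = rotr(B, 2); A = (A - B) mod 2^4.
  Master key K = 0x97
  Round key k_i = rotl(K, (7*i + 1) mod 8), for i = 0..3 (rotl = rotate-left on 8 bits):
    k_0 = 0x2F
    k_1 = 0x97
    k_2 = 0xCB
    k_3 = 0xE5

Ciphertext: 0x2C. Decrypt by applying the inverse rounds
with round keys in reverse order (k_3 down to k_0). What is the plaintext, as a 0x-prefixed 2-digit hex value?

0xD0

s_0 = ciphertext = 0x2C
s_1 = InvRound(s_0, k_3) = 0xF8
s_2 = InvRound(s_1, k_2) = 0x31
s_3 = InvRound(s_2, k_1) = 0x22
s_4 = InvRound(s_3, k_0) = 0xD0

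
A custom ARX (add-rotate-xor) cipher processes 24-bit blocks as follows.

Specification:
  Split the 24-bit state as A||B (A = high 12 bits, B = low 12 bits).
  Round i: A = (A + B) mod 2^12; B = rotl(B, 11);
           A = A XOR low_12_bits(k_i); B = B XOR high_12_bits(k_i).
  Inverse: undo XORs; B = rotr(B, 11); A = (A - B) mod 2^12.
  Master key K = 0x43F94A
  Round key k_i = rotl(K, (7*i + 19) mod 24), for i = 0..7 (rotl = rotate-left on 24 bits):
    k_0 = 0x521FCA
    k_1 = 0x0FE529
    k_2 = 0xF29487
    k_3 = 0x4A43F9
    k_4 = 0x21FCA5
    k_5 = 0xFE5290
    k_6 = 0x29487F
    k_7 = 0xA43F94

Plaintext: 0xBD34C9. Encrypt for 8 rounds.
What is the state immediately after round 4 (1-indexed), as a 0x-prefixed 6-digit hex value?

0xBE98E7

s_0 = plaintext = 0xBD34C9
s_1 = Round(s_0, k_0) = 0xF56F45
s_2 = Round(s_1, k_1) = 0xBB2F5C
s_3 = Round(s_2, k_2) = 0xF89887
s_4 = Round(s_3, k_3) = 0xBE98E7
s_5 = Round(s_4, k_4) = 0x875E6C
s_6 = Round(s_5, k_5) = 0x4718D3
s_7 = Round(s_6, k_6) = 0x53BEFD
s_8 = Round(s_7, k_7) = 0xBAC53D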